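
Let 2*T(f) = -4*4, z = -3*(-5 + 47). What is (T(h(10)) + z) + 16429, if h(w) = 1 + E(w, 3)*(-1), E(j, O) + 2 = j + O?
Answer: 16295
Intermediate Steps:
E(j, O) = -2 + O + j (E(j, O) = -2 + (j + O) = -2 + (O + j) = -2 + O + j)
h(w) = -w (h(w) = 1 + (-2 + 3 + w)*(-1) = 1 + (1 + w)*(-1) = 1 + (-1 - w) = -w)
z = -126 (z = -3*42 = -126)
T(f) = -8 (T(f) = (-4*4)/2 = (1/2)*(-16) = -8)
(T(h(10)) + z) + 16429 = (-8 - 126) + 16429 = -134 + 16429 = 16295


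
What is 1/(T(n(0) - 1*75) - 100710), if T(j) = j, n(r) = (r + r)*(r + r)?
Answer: -1/100785 ≈ -9.9221e-6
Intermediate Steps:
n(r) = 4*r**2 (n(r) = (2*r)*(2*r) = 4*r**2)
1/(T(n(0) - 1*75) - 100710) = 1/((4*0**2 - 1*75) - 100710) = 1/((4*0 - 75) - 100710) = 1/((0 - 75) - 100710) = 1/(-75 - 100710) = 1/(-100785) = -1/100785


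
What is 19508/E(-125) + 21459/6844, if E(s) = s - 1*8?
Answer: -130658705/910252 ≈ -143.54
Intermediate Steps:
E(s) = -8 + s (E(s) = s - 8 = -8 + s)
19508/E(-125) + 21459/6844 = 19508/(-8 - 125) + 21459/6844 = 19508/(-133) + 21459*(1/6844) = 19508*(-1/133) + 21459/6844 = -19508/133 + 21459/6844 = -130658705/910252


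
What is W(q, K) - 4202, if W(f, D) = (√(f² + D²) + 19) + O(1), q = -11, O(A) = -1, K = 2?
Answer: -4184 + 5*√5 ≈ -4172.8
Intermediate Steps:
W(f, D) = 18 + √(D² + f²) (W(f, D) = (√(f² + D²) + 19) - 1 = (√(D² + f²) + 19) - 1 = (19 + √(D² + f²)) - 1 = 18 + √(D² + f²))
W(q, K) - 4202 = (18 + √(2² + (-11)²)) - 4202 = (18 + √(4 + 121)) - 4202 = (18 + √125) - 4202 = (18 + 5*√5) - 4202 = -4184 + 5*√5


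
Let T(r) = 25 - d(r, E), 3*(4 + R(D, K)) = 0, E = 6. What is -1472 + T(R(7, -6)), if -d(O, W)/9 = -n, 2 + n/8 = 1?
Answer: -1375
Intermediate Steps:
n = -8 (n = -16 + 8*1 = -16 + 8 = -8)
d(O, W) = -72 (d(O, W) = -(-9)*(-8) = -9*8 = -72)
R(D, K) = -4 (R(D, K) = -4 + (⅓)*0 = -4 + 0 = -4)
T(r) = 97 (T(r) = 25 - 1*(-72) = 25 + 72 = 97)
-1472 + T(R(7, -6)) = -1472 + 97 = -1375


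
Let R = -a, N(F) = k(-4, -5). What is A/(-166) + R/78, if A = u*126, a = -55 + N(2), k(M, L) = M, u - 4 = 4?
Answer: -34415/6474 ≈ -5.3159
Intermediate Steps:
u = 8 (u = 4 + 4 = 8)
N(F) = -4
a = -59 (a = -55 - 4 = -59)
A = 1008 (A = 8*126 = 1008)
R = 59 (R = -1*(-59) = 59)
A/(-166) + R/78 = 1008/(-166) + 59/78 = 1008*(-1/166) + 59*(1/78) = -504/83 + 59/78 = -34415/6474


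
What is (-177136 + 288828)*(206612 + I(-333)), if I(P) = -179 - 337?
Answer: 23019274432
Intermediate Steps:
I(P) = -516
(-177136 + 288828)*(206612 + I(-333)) = (-177136 + 288828)*(206612 - 516) = 111692*206096 = 23019274432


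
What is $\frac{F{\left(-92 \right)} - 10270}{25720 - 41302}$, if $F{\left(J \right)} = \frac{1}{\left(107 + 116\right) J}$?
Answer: $\frac{10033301}{15222872} \approx 0.65909$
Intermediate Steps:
$F{\left(J \right)} = \frac{1}{223 J}$
$\frac{F{\left(-92 \right)} - 10270}{25720 - 41302} = \frac{\frac{1}{223 \left(-92\right)} - 10270}{25720 - 41302} = \frac{\frac{1}{223} \left(- \frac{1}{92}\right) - 10270}{-15582} = \left(- \frac{1}{20516} - 10270\right) \left(- \frac{1}{15582}\right) = \left(- \frac{210699321}{20516}\right) \left(- \frac{1}{15582}\right) = \frac{10033301}{15222872}$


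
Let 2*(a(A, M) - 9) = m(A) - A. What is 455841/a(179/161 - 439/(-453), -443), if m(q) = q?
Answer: 50649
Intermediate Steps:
a(A, M) = 9 (a(A, M) = 9 + (A - A)/2 = 9 + (½)*0 = 9 + 0 = 9)
455841/a(179/161 - 439/(-453), -443) = 455841/9 = 455841*(⅑) = 50649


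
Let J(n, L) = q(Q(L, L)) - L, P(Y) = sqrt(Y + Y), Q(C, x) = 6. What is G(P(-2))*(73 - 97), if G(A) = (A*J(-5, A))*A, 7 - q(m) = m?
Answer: 96 - 192*I ≈ 96.0 - 192.0*I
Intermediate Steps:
q(m) = 7 - m
P(Y) = sqrt(2)*sqrt(Y) (P(Y) = sqrt(2*Y) = sqrt(2)*sqrt(Y))
J(n, L) = 1 - L (J(n, L) = (7 - 1*6) - L = (7 - 6) - L = 1 - L)
G(A) = A**2*(1 - A) (G(A) = (A*(1 - A))*A = A**2*(1 - A))
G(P(-2))*(73 - 97) = ((sqrt(2)*sqrt(-2))**2*(1 - sqrt(2)*sqrt(-2)))*(73 - 97) = ((sqrt(2)*(I*sqrt(2)))**2*(1 - sqrt(2)*I*sqrt(2)))*(-24) = ((2*I)**2*(1 - 2*I))*(-24) = -4*(1 - 2*I)*(-24) = (-4 + 8*I)*(-24) = 96 - 192*I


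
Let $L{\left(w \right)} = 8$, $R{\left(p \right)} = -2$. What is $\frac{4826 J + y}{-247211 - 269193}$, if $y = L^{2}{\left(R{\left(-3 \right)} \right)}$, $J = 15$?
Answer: $- \frac{36227}{258202} \approx -0.1403$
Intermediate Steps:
$y = 64$ ($y = 8^{2} = 64$)
$\frac{4826 J + y}{-247211 - 269193} = \frac{4826 \cdot 15 + 64}{-247211 - 269193} = \frac{72390 + 64}{-516404} = 72454 \left(- \frac{1}{516404}\right) = - \frac{36227}{258202}$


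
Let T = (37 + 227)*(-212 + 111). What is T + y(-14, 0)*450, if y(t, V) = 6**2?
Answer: -10464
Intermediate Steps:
T = -26664 (T = 264*(-101) = -26664)
y(t, V) = 36
T + y(-14, 0)*450 = -26664 + 36*450 = -26664 + 16200 = -10464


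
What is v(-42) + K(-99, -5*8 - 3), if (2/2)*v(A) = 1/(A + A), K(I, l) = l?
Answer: -3613/84 ≈ -43.012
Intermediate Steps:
v(A) = 1/(2*A) (v(A) = 1/(A + A) = 1/(2*A))
v(-42) + K(-99, -5*8 - 3) = (1/2)/(-42) + (-5*8 - 3) = (1/2)*(-1/42) + (-40 - 3) = -1/84 - 43 = -3613/84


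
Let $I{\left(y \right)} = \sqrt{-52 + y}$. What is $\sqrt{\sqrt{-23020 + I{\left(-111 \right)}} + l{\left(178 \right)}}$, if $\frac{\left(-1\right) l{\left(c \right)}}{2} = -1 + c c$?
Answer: $\sqrt{-63366 + \sqrt{-23020 + i \sqrt{163}}} \approx 0.3014 + 251.73 i$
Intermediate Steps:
$l{\left(c \right)} = 2 - 2 c^{2}$ ($l{\left(c \right)} = - 2 \left(-1 + c c\right) = - 2 \left(-1 + c^{2}\right) = 2 - 2 c^{2}$)
$\sqrt{\sqrt{-23020 + I{\left(-111 \right)}} + l{\left(178 \right)}} = \sqrt{\sqrt{-23020 + \sqrt{-52 - 111}} + \left(2 - 2 \cdot 178^{2}\right)} = \sqrt{\sqrt{-23020 + \sqrt{-163}} + \left(2 - 63368\right)} = \sqrt{\sqrt{-23020 + i \sqrt{163}} + \left(2 - 63368\right)} = \sqrt{\sqrt{-23020 + i \sqrt{163}} - 63366} = \sqrt{-63366 + \sqrt{-23020 + i \sqrt{163}}}$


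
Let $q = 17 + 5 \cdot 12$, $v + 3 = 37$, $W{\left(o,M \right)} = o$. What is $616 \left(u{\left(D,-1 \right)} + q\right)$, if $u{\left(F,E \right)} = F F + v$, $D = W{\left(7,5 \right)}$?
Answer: $98560$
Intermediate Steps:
$v = 34$ ($v = -3 + 37 = 34$)
$D = 7$
$q = 77$ ($q = 17 + 60 = 77$)
$u{\left(F,E \right)} = 34 + F^{2}$ ($u{\left(F,E \right)} = F F + 34 = F^{2} + 34 = 34 + F^{2}$)
$616 \left(u{\left(D,-1 \right)} + q\right) = 616 \left(\left(34 + 7^{2}\right) + 77\right) = 616 \left(\left(34 + 49\right) + 77\right) = 616 \left(83 + 77\right) = 616 \cdot 160 = 98560$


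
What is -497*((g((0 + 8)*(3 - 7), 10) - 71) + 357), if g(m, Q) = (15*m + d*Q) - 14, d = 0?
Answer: 103376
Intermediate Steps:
g(m, Q) = -14 + 15*m (g(m, Q) = (15*m + 0*Q) - 14 = (15*m + 0) - 14 = 15*m - 14 = -14 + 15*m)
-497*((g((0 + 8)*(3 - 7), 10) - 71) + 357) = -497*(((-14 + 15*((0 + 8)*(3 - 7))) - 71) + 357) = -497*(((-14 + 15*(8*(-4))) - 71) + 357) = -497*(((-14 + 15*(-32)) - 71) + 357) = -497*(((-14 - 480) - 71) + 357) = -497*((-494 - 71) + 357) = -497*(-565 + 357) = -497*(-208) = 103376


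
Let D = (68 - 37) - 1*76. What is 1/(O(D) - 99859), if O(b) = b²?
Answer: -1/97834 ≈ -1.0221e-5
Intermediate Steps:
D = -45 (D = 31 - 76 = -45)
1/(O(D) - 99859) = 1/((-45)² - 99859) = 1/(2025 - 99859) = 1/(-97834) = -1/97834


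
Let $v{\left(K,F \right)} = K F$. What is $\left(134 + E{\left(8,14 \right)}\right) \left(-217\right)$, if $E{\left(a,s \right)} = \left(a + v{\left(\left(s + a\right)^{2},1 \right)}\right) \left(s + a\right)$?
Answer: $-2377886$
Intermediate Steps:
$v{\left(K,F \right)} = F K$
$E{\left(a,s \right)} = \left(a + s\right) \left(a + \left(a + s\right)^{2}\right)$ ($E{\left(a,s \right)} = \left(a + 1 \left(s + a\right)^{2}\right) \left(s + a\right) = \left(a + 1 \left(a + s\right)^{2}\right) \left(a + s\right) = \left(a + \left(a + s\right)^{2}\right) \left(a + s\right) = \left(a + s\right) \left(a + \left(a + s\right)^{2}\right)$)
$\left(134 + E{\left(8,14 \right)}\right) \left(-217\right) = \left(134 + \left(8^{2} + 8 \cdot 14 + 8 \left(8 + 14\right)^{2} + 14 \left(8 + 14\right)^{2}\right)\right) \left(-217\right) = \left(134 + \left(64 + 112 + 8 \cdot 22^{2} + 14 \cdot 22^{2}\right)\right) \left(-217\right) = \left(134 + \left(64 + 112 + 8 \cdot 484 + 14 \cdot 484\right)\right) \left(-217\right) = \left(134 + \left(64 + 112 + 3872 + 6776\right)\right) \left(-217\right) = \left(134 + 10824\right) \left(-217\right) = 10958 \left(-217\right) = -2377886$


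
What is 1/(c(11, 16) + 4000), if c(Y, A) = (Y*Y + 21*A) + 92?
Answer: 1/4549 ≈ 0.00021983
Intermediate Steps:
c(Y, A) = 92 + Y² + 21*A (c(Y, A) = (Y² + 21*A) + 92 = 92 + Y² + 21*A)
1/(c(11, 16) + 4000) = 1/((92 + 11² + 21*16) + 4000) = 1/((92 + 121 + 336) + 4000) = 1/(549 + 4000) = 1/4549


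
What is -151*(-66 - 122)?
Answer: 28388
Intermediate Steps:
-151*(-66 - 122) = -151*(-188) = 28388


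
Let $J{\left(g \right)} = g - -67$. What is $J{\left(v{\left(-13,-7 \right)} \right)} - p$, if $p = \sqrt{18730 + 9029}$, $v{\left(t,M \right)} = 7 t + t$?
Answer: $-37 - \sqrt{27759} \approx -203.61$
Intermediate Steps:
$v{\left(t,M \right)} = 8 t$
$p = \sqrt{27759} \approx 166.61$
$J{\left(g \right)} = 67 + g$ ($J{\left(g \right)} = g + 67 = 67 + g$)
$J{\left(v{\left(-13,-7 \right)} \right)} - p = \left(67 + 8 \left(-13\right)\right) - \sqrt{27759} = \left(67 - 104\right) - \sqrt{27759} = -37 - \sqrt{27759}$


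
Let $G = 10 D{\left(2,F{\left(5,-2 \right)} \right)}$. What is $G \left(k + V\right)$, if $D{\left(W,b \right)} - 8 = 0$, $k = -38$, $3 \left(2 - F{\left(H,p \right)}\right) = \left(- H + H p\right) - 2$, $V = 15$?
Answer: $-1840$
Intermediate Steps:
$F{\left(H,p \right)} = \frac{8}{3} + \frac{H}{3} - \frac{H p}{3}$ ($F{\left(H,p \right)} = 2 - \frac{\left(- H + H p\right) - 2}{3} = 2 - \frac{-2 - H + H p}{3} = 2 + \left(\frac{2}{3} + \frac{H}{3} - \frac{H p}{3}\right) = \frac{8}{3} + \frac{H}{3} - \frac{H p}{3}$)
$D{\left(W,b \right)} = 8$ ($D{\left(W,b \right)} = 8 + 0 = 8$)
$G = 80$ ($G = 10 \cdot 8 = 80$)
$G \left(k + V\right) = 80 \left(-38 + 15\right) = 80 \left(-23\right) = -1840$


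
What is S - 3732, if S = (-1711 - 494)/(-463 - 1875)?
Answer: -1246173/334 ≈ -3731.1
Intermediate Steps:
S = 315/334 (S = -2205/(-2338) = -2205*(-1/2338) = 315/334 ≈ 0.94311)
S - 3732 = 315/334 - 3732 = -1246173/334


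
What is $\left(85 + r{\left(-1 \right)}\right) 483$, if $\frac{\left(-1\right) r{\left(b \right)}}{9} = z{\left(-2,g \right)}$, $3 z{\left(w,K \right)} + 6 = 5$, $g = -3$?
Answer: $42504$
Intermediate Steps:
$z{\left(w,K \right)} = - \frac{1}{3}$ ($z{\left(w,K \right)} = -2 + \frac{1}{3} \cdot 5 = -2 + \frac{5}{3} = - \frac{1}{3}$)
$r{\left(b \right)} = 3$ ($r{\left(b \right)} = \left(-9\right) \left(- \frac{1}{3}\right) = 3$)
$\left(85 + r{\left(-1 \right)}\right) 483 = \left(85 + 3\right) 483 = 88 \cdot 483 = 42504$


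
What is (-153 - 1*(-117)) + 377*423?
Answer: 159435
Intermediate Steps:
(-153 - 1*(-117)) + 377*423 = (-153 + 117) + 159471 = -36 + 159471 = 159435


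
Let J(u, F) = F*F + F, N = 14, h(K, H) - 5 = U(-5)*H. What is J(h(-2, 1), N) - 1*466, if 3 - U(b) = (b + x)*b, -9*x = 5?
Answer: -256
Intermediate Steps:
x = -5/9 (x = -1/9*5 = -5/9 ≈ -0.55556)
U(b) = 3 - b*(-5/9 + b) (U(b) = 3 - (b - 5/9)*b = 3 - (-5/9 + b)*b = 3 - b*(-5/9 + b))
h(K, H) = 5 - 223*H/9 (h(K, H) = 5 + (3 - 1*(-5)**2 + (5/9)*(-5))*H = 5 + (3 - 1*25 - 25/9)*H = 5 + (3 - 25 - 25/9)*H = 5 - 223*H/9)
J(u, F) = F + F**2 (J(u, F) = F**2 + F = F + F**2)
J(h(-2, 1), N) - 1*466 = 14*(1 + 14) - 1*466 = 14*15 - 466 = 210 - 466 = -256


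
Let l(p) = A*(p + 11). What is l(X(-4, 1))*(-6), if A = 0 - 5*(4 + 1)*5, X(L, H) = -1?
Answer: 7500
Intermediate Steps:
A = -125 (A = 0 - 5*5*5 = 0 - 25*5 = 0 - 125 = -125)
l(p) = -1375 - 125*p (l(p) = -125*(p + 11) = -125*(11 + p) = -1375 - 125*p)
l(X(-4, 1))*(-6) = (-1375 - 125*(-1))*(-6) = (-1375 + 125)*(-6) = -1250*(-6) = 7500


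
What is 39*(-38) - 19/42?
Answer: -62263/42 ≈ -1482.5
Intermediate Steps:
39*(-38) - 19/42 = -1482 - 19*1/42 = -1482 - 19/42 = -62263/42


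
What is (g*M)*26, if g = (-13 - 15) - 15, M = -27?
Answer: 30186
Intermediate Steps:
g = -43 (g = -28 - 15 = -43)
(g*M)*26 = -43*(-27)*26 = 1161*26 = 30186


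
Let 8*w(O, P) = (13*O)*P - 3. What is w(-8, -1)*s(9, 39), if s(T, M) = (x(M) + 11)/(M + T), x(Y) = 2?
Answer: 1313/384 ≈ 3.4193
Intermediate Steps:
w(O, P) = -3/8 + 13*O*P/8 (w(O, P) = ((13*O)*P - 3)/8 = (13*O*P - 3)/8 = (-3 + 13*O*P)/8 = -3/8 + 13*O*P/8)
s(T, M) = 13/(M + T) (s(T, M) = (2 + 11)/(M + T) = 13/(M + T))
w(-8, -1)*s(9, 39) = (-3/8 + (13/8)*(-8)*(-1))*(13/(39 + 9)) = (-3/8 + 13)*(13/48) = 101*(13*(1/48))/8 = (101/8)*(13/48) = 1313/384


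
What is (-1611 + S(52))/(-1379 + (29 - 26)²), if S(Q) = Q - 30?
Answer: 1589/1370 ≈ 1.1599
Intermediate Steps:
S(Q) = -30 + Q
(-1611 + S(52))/(-1379 + (29 - 26)²) = (-1611 + (-30 + 52))/(-1379 + (29 - 26)²) = (-1611 + 22)/(-1379 + 3²) = -1589/(-1379 + 9) = -1589/(-1370) = -1589*(-1/1370) = 1589/1370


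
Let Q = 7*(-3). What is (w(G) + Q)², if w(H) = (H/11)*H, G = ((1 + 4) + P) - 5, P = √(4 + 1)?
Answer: 51076/121 ≈ 422.12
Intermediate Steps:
P = √5 ≈ 2.2361
G = √5 (G = ((1 + 4) + √5) - 5 = (5 + √5) - 5 = √5 ≈ 2.2361)
w(H) = H²/11 (w(H) = (H*(1/11))*H = (H/11)*H = H²/11)
Q = -21
(w(G) + Q)² = ((√5)²/11 - 21)² = ((1/11)*5 - 21)² = (5/11 - 21)² = (-226/11)² = 51076/121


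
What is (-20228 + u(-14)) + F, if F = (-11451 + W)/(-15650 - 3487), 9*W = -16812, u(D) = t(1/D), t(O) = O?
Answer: -5419277975/267918 ≈ -20227.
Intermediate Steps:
u(D) = 1/D
W = -1868 (W = (⅑)*(-16812) = -1868)
F = 13319/19137 (F = (-11451 - 1868)/(-15650 - 3487) = -13319/(-19137) = -13319*(-1/19137) = 13319/19137 ≈ 0.69598)
(-20228 + u(-14)) + F = (-20228 + 1/(-14)) + 13319/19137 = (-20228 - 1/14) + 13319/19137 = -283193/14 + 13319/19137 = -5419277975/267918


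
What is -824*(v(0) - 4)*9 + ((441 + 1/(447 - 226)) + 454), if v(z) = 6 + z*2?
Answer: -3080076/221 ≈ -13937.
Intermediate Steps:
v(z) = 6 + 2*z
-824*(v(0) - 4)*9 + ((441 + 1/(447 - 226)) + 454) = -824*((6 + 2*0) - 4)*9 + ((441 + 1/(447 - 226)) + 454) = -824*((6 + 0) - 4)*9 + ((441 + 1/221) + 454) = -824*(6 - 4)*9 + ((441 + 1/221) + 454) = -1648*9 + (97462/221 + 454) = -824*18 + 197796/221 = -14832 + 197796/221 = -3080076/221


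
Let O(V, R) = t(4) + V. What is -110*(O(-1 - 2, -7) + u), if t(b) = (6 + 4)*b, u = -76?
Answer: 4290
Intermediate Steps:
t(b) = 10*b
O(V, R) = 40 + V (O(V, R) = 10*4 + V = 40 + V)
-110*(O(-1 - 2, -7) + u) = -110*((40 + (-1 - 2)) - 76) = -110*((40 - 3) - 76) = -110*(37 - 76) = -110*(-39) = 4290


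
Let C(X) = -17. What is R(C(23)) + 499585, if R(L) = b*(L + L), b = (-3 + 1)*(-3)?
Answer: 499381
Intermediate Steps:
b = 6 (b = -2*(-3) = 6)
R(L) = 12*L (R(L) = 6*(L + L) = 6*(2*L) = 12*L)
R(C(23)) + 499585 = 12*(-17) + 499585 = -204 + 499585 = 499381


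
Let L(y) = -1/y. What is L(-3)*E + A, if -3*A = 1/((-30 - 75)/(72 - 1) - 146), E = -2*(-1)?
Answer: 21013/31413 ≈ 0.66893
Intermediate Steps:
E = 2
A = 71/31413 (A = -1/(3*((-30 - 75)/(72 - 1) - 146)) = -1/(3*(-105/71 - 146)) = -1/(3*(-10471/71)) = -1/3*(-71/10471) = 71/31413 ≈ 0.0022602)
L(-3)*E + A = -1/(-3)*2 + 71/31413 = -1*(-1/3)*2 + 71/31413 = (1/3)*2 + 71/31413 = 2/3 + 71/31413 = 21013/31413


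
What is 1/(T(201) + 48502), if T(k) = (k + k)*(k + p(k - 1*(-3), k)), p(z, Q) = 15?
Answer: 1/135334 ≈ 7.3891e-6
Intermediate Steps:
T(k) = 2*k*(15 + k) (T(k) = (k + k)*(k + 15) = (2*k)*(15 + k) = 2*k*(15 + k))
1/(T(201) + 48502) = 1/(2*201*(15 + 201) + 48502) = 1/(2*201*216 + 48502) = 1/(86832 + 48502) = 1/135334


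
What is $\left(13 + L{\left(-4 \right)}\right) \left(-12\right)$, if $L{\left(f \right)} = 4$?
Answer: $-204$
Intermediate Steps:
$\left(13 + L{\left(-4 \right)}\right) \left(-12\right) = \left(13 + 4\right) \left(-12\right) = 17 \left(-12\right) = -204$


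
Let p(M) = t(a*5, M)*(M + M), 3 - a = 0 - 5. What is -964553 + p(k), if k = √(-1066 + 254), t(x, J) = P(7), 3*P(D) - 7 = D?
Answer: -964553 + 56*I*√203/3 ≈ -9.6455e+5 + 265.96*I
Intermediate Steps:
a = 8 (a = 3 - (0 - 5) = 3 - 1*(-5) = 3 + 5 = 8)
P(D) = 7/3 + D/3
t(x, J) = 14/3 (t(x, J) = 7/3 + (⅓)*7 = 7/3 + 7/3 = 14/3)
k = 2*I*√203 (k = √(-812) = 2*I*√203 ≈ 28.496*I)
p(M) = 28*M/3 (p(M) = 14*(M + M)/3 = 14*(2*M)/3 = 28*M/3)
-964553 + p(k) = -964553 + 28*(2*I*√203)/3 = -964553 + 56*I*√203/3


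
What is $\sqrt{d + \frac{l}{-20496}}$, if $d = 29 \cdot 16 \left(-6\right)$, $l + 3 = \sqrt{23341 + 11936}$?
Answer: $\frac{\sqrt{-73094962941 - 1281 \sqrt{35277}}}{5124} \approx 52.764 i$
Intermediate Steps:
$l = -3 + \sqrt{35277}$ ($l = -3 + \sqrt{23341 + 11936} = -3 + \sqrt{35277} \approx 184.82$)
$d = -2784$ ($d = 464 \left(-6\right) = -2784$)
$\sqrt{d + \frac{l}{-20496}} = \sqrt{-2784 + \frac{-3 + \sqrt{35277}}{-20496}} = \sqrt{-2784 + \left(-3 + \sqrt{35277}\right) \left(- \frac{1}{20496}\right)} = \sqrt{-2784 + \left(\frac{1}{6832} - \frac{\sqrt{35277}}{20496}\right)} = \sqrt{- \frac{19020287}{6832} - \frac{\sqrt{35277}}{20496}}$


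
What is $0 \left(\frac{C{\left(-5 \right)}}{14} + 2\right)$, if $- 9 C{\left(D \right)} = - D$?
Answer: $0$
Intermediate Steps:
$C{\left(D \right)} = \frac{D}{9}$ ($C{\left(D \right)} = - \frac{\left(-1\right) D}{9} = \frac{D}{9}$)
$0 \left(\frac{C{\left(-5 \right)}}{14} + 2\right) = 0 \left(\frac{\frac{1}{9} \left(-5\right)}{14} + 2\right) = 0 \left(\left(- \frac{5}{9}\right) \frac{1}{14} + 2\right) = 0 \left(- \frac{5}{126} + 2\right) = 0 \cdot \frac{247}{126} = 0$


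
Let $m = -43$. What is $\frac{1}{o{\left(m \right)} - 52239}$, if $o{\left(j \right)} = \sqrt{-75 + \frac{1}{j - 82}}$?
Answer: $- \frac{6529875}{341114149501} - \frac{20 i \sqrt{2930}}{341114149501} \approx -1.9143 \cdot 10^{-5} - 3.1737 \cdot 10^{-9} i$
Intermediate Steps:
$o{\left(j \right)} = \sqrt{-75 + \frac{1}{-82 + j}}$
$\frac{1}{o{\left(m \right)} - 52239} = \frac{1}{\sqrt{\frac{6151 - -3225}{-82 - 43}} - 52239} = \frac{1}{\sqrt{\frac{6151 + 3225}{-125}} - 52239} = \frac{1}{\sqrt{\left(- \frac{1}{125}\right) 9376} - 52239} = \frac{1}{\sqrt{- \frac{9376}{125}} - 52239} = \frac{1}{\frac{4 i \sqrt{2930}}{25} - 52239} = \frac{1}{-52239 + \frac{4 i \sqrt{2930}}{25}}$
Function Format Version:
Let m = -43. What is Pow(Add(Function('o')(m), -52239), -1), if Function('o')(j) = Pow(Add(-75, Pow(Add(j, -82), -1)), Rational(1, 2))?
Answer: Add(Rational(-6529875, 341114149501), Mul(Rational(-20, 341114149501), I, Pow(2930, Rational(1, 2)))) ≈ Add(-1.9143e-5, Mul(-3.1737e-9, I))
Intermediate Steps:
Function('o')(j) = Pow(Add(-75, Pow(Add(-82, j), -1)), Rational(1, 2))
Pow(Add(Function('o')(m), -52239), -1) = Pow(Add(Pow(Mul(Pow(Add(-82, -43), -1), Add(6151, Mul(-75, -43))), Rational(1, 2)), -52239), -1) = Pow(Add(Pow(Mul(Pow(-125, -1), Add(6151, 3225)), Rational(1, 2)), -52239), -1) = Pow(Add(Pow(Mul(Rational(-1, 125), 9376), Rational(1, 2)), -52239), -1) = Pow(Add(Pow(Rational(-9376, 125), Rational(1, 2)), -52239), -1) = Pow(Add(Mul(Rational(4, 25), I, Pow(2930, Rational(1, 2))), -52239), -1) = Pow(Add(-52239, Mul(Rational(4, 25), I, Pow(2930, Rational(1, 2)))), -1)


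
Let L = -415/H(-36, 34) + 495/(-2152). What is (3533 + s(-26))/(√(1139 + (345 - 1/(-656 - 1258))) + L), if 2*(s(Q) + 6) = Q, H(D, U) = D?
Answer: -4750663907016720/162306376016033 + 219694942656*√5436481578/162306376016033 ≈ 70.533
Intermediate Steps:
s(Q) = -6 + Q/2
L = 218815/19368 (L = -415/(-36) + 495/(-2152) = -415*(-1/36) + 495*(-1/2152) = 415/36 - 495/2152 = 218815/19368 ≈ 11.298)
(3533 + s(-26))/(√(1139 + (345 - 1/(-656 - 1258))) + L) = (3533 + (-6 + (½)*(-26)))/(√(1139 + (345 - 1/(-656 - 1258))) + 218815/19368) = (3533 + (-6 - 13))/(√(1139 + (345 - 1/(-1914))) + 218815/19368) = (3533 - 19)/(√(1139 + (345 - 1*(-1/1914))) + 218815/19368) = 3514/(√(1139 + (345 + 1/1914)) + 218815/19368) = 3514/(√(1139 + 660331/1914) + 218815/19368) = 3514/(√(2840377/1914) + 218815/19368) = 3514/(√5436481578/1914 + 218815/19368) = 3514/(218815/19368 + √5436481578/1914)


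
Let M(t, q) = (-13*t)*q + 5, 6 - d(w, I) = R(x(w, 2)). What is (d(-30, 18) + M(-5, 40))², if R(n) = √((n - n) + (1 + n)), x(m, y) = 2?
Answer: (2611 - √3)² ≈ 6.8083e+6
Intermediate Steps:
R(n) = √(1 + n) (R(n) = √(0 + (1 + n)) = √(1 + n))
d(w, I) = 6 - √3 (d(w, I) = 6 - √(1 + 2) = 6 - √3)
M(t, q) = 5 - 13*q*t (M(t, q) = -13*q*t + 5 = 5 - 13*q*t)
(d(-30, 18) + M(-5, 40))² = ((6 - √3) + (5 - 13*40*(-5)))² = ((6 - √3) + (5 + 2600))² = ((6 - √3) + 2605)² = (2611 - √3)²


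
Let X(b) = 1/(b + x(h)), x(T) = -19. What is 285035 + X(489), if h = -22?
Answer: 133966451/470 ≈ 2.8504e+5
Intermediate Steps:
X(b) = 1/(-19 + b) (X(b) = 1/(b - 19) = 1/(-19 + b))
285035 + X(489) = 285035 + 1/(-19 + 489) = 285035 + 1/470 = 133966451/470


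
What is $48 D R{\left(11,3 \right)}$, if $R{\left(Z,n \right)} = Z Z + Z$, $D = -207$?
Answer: $-1311552$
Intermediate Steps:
$R{\left(Z,n \right)} = Z + Z^{2}$ ($R{\left(Z,n \right)} = Z^{2} + Z = Z + Z^{2}$)
$48 D R{\left(11,3 \right)} = 48 \left(-207\right) 11 \left(1 + 11\right) = - 9936 \cdot 11 \cdot 12 = \left(-9936\right) 132 = -1311552$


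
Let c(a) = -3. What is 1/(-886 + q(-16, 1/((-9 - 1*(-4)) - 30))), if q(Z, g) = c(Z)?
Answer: -1/889 ≈ -0.0011249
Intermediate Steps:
q(Z, g) = -3
1/(-886 + q(-16, 1/((-9 - 1*(-4)) - 30))) = 1/(-886 - 3) = 1/(-889) = -1/889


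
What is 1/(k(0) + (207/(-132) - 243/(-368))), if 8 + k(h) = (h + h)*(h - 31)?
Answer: -4048/36059 ≈ -0.11226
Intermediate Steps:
k(h) = -8 + 2*h*(-31 + h) (k(h) = -8 + (h + h)*(h - 31) = -8 + (2*h)*(-31 + h) = -8 + 2*h*(-31 + h))
1/(k(0) + (207/(-132) - 243/(-368))) = 1/((-8 - 62*0 + 2*0²) + (207/(-132) - 243/(-368))) = 1/((-8 + 0 + 2*0) + (207*(-1/132) - 243*(-1/368))) = 1/((-8 + 0 + 0) + (-69/44 + 243/368)) = 1/(-8 - 3675/4048) = 1/(-36059/4048) = -4048/36059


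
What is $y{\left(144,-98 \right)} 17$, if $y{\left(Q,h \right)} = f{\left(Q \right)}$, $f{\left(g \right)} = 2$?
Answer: $34$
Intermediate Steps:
$y{\left(Q,h \right)} = 2$
$y{\left(144,-98 \right)} 17 = 2 \cdot 17 = 34$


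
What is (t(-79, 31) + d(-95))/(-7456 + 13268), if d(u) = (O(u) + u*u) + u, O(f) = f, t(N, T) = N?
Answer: 2189/1453 ≈ 1.5065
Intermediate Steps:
d(u) = u² + 2*u (d(u) = (u + u*u) + u = (u + u²) + u = u² + 2*u)
(t(-79, 31) + d(-95))/(-7456 + 13268) = (-79 - 95*(2 - 95))/(-7456 + 13268) = (-79 - 95*(-93))/5812 = (-79 + 8835)*(1/5812) = 8756*(1/5812) = 2189/1453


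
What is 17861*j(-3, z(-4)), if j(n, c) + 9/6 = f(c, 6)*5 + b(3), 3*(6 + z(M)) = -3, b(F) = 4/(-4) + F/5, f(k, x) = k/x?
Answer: -2071876/15 ≈ -1.3813e+5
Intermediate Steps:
b(F) = -1 + F/5 (b(F) = 4*(-¼) + F*(⅕) = -1 + F/5)
z(M) = -7 (z(M) = -6 + (⅓)*(-3) = -6 - 1 = -7)
j(n, c) = -19/10 + 5*c/6 (j(n, c) = -3/2 + ((c/6)*5 + (-1 + (⅕)*3)) = -3/2 + ((c*(⅙))*5 + (-1 + ⅗)) = -3/2 + ((c/6)*5 - ⅖) = -3/2 + (5*c/6 - ⅖) = -3/2 + (-⅖ + 5*c/6) = -19/10 + 5*c/6)
17861*j(-3, z(-4)) = 17861*(-19/10 + (⅚)*(-7)) = 17861*(-19/10 - 35/6) = 17861*(-116/15) = -2071876/15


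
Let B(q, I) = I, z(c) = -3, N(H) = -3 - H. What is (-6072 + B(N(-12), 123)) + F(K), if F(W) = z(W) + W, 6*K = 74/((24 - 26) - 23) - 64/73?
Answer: -10863567/1825 ≈ -5952.6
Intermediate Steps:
K = -1167/1825 (K = (74/((24 - 26) - 23) - 64/73)/6 = (74/(-2 - 23) - 64*1/73)/6 = (74/(-25) - 64/73)/6 = (74*(-1/25) - 64/73)/6 = (-74/25 - 64/73)/6 = (⅙)*(-7002/1825) = -1167/1825 ≈ -0.63945)
F(W) = -3 + W
(-6072 + B(N(-12), 123)) + F(K) = (-6072 + 123) + (-3 - 1167/1825) = -5949 - 6642/1825 = -10863567/1825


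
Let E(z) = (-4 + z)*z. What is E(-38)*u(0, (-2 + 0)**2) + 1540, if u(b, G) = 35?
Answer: 57400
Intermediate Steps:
E(z) = z*(-4 + z)
E(-38)*u(0, (-2 + 0)**2) + 1540 = -38*(-4 - 38)*35 + 1540 = -38*(-42)*35 + 1540 = 1596*35 + 1540 = 55860 + 1540 = 57400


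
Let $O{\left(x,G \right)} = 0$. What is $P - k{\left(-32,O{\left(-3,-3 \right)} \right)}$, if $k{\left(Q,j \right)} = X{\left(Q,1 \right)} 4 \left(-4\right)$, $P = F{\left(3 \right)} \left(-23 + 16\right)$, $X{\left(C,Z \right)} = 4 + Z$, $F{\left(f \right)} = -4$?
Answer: $108$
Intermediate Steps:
$P = 28$ ($P = - 4 \left(-23 + 16\right) = \left(-4\right) \left(-7\right) = 28$)
$k{\left(Q,j \right)} = -80$ ($k{\left(Q,j \right)} = \left(4 + 1\right) 4 \left(-4\right) = 5 \cdot 4 \left(-4\right) = 20 \left(-4\right) = -80$)
$P - k{\left(-32,O{\left(-3,-3 \right)} \right)} = 28 - -80 = 28 + 80 = 108$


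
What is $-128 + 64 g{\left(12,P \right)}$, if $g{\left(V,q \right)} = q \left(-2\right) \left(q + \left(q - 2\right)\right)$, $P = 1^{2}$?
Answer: $-128$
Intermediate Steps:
$P = 1$
$g{\left(V,q \right)} = - 2 q \left(-2 + 2 q\right)$ ($g{\left(V,q \right)} = - 2 q \left(q + \left(q - 2\right)\right) = - 2 q \left(q + \left(-2 + q\right)\right) = - 2 q \left(-2 + 2 q\right)$)
$-128 + 64 g{\left(12,P \right)} = -128 + 64 \cdot 4 \cdot 1 \left(1 - 1\right) = -128 + 64 \cdot 4 \cdot 1 \cdot 0 = -128 + 64 \cdot 0 = -128 + 0 = -128$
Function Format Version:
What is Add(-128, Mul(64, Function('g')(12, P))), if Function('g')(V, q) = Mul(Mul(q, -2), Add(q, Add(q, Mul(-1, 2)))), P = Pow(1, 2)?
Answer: -128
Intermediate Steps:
P = 1
Function('g')(V, q) = Mul(-2, q, Add(-2, Mul(2, q))) (Function('g')(V, q) = Mul(Mul(-2, q), Add(q, Add(q, -2))) = Mul(Mul(-2, q), Add(q, Add(-2, q))) = Mul(Mul(-2, q), Add(-2, Mul(2, q))) = Mul(-2, q, Add(-2, Mul(2, q))))
Add(-128, Mul(64, Function('g')(12, P))) = Add(-128, Mul(64, Mul(4, 1, Add(1, Mul(-1, 1))))) = Add(-128, Mul(64, Mul(4, 1, Add(1, -1)))) = Add(-128, Mul(64, Mul(4, 1, 0))) = Add(-128, Mul(64, 0)) = Add(-128, 0) = -128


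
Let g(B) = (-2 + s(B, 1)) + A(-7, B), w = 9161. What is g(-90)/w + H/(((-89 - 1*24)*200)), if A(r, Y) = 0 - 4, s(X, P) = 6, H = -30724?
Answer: 7681/5650 ≈ 1.3595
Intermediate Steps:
A(r, Y) = -4
g(B) = 0 (g(B) = (-2 + 6) - 4 = 4 - 4 = 0)
g(-90)/w + H/(((-89 - 1*24)*200)) = 0/9161 - 30724*1/(200*(-89 - 1*24)) = 0*(1/9161) - 30724*1/(200*(-89 - 24)) = 0 - 30724/((-113*200)) = 0 - 30724/(-22600) = 0 - 30724*(-1/22600) = 0 + 7681/5650 = 7681/5650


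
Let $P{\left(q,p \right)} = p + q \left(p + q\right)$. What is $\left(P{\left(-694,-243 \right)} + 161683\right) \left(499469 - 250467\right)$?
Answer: $202119405436$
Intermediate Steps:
$\left(P{\left(-694,-243 \right)} + 161683\right) \left(499469 - 250467\right) = \left(\left(-243 + \left(-694\right)^{2} - -168642\right) + 161683\right) \left(499469 - 250467\right) = \left(\left(-243 + 481636 + 168642\right) + 161683\right) 249002 = \left(650035 + 161683\right) 249002 = 811718 \cdot 249002 = 202119405436$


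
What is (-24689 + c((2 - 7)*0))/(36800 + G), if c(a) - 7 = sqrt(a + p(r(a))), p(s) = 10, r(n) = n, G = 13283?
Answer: -24682/50083 + sqrt(10)/50083 ≈ -0.49276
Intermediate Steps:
c(a) = 7 + sqrt(10 + a) (c(a) = 7 + sqrt(a + 10) = 7 + sqrt(10 + a))
(-24689 + c((2 - 7)*0))/(36800 + G) = (-24689 + (7 + sqrt(10 + (2 - 7)*0)))/(36800 + 13283) = (-24689 + (7 + sqrt(10 - 5*0)))/50083 = (-24689 + (7 + sqrt(10 + 0)))*(1/50083) = (-24689 + (7 + sqrt(10)))*(1/50083) = (-24682 + sqrt(10))*(1/50083) = -24682/50083 + sqrt(10)/50083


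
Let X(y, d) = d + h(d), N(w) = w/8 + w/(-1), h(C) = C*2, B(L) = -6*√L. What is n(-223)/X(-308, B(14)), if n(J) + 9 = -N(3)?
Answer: 17*√14/672 ≈ 0.094655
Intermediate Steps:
h(C) = 2*C
N(w) = -7*w/8 (N(w) = w*(⅛) + w*(-1) = w/8 - w = -7*w/8)
n(J) = -51/8 (n(J) = -9 - (-7)*3/8 = -9 - 1*(-21/8) = -9 + 21/8 = -51/8)
X(y, d) = 3*d (X(y, d) = d + 2*d = 3*d)
n(-223)/X(-308, B(14)) = -51*(-√14/252)/8 = -(-17)*√14/672 = 17*√14/672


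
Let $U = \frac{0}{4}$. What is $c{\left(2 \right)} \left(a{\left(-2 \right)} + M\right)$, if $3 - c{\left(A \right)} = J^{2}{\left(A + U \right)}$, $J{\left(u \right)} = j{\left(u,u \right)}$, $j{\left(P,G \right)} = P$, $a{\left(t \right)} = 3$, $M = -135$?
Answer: $132$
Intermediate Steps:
$U = 0$ ($U = 0 \cdot \frac{1}{4} = 0$)
$J{\left(u \right)} = u$
$c{\left(A \right)} = 3 - A^{2}$ ($c{\left(A \right)} = 3 - \left(A + 0\right)^{2} = 3 - A^{2}$)
$c{\left(2 \right)} \left(a{\left(-2 \right)} + M\right) = \left(3 - 2^{2}\right) \left(3 - 135\right) = \left(3 - 4\right) \left(-132\right) = \left(-1\right) \left(-132\right) = 132$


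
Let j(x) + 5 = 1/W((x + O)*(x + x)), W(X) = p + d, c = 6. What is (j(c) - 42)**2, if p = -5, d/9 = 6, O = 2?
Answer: 5299204/2401 ≈ 2207.1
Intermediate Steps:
d = 54 (d = 9*6 = 54)
W(X) = 49 (W(X) = -5 + 54 = 49)
j(x) = -244/49 (j(x) = -5 + 1/49 = -244/49)
(j(c) - 42)**2 = (-244/49 - 42)**2 = (-2302/49)**2 = 5299204/2401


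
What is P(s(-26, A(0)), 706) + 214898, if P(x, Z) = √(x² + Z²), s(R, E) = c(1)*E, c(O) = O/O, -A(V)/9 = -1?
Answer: 214898 + √498517 ≈ 2.1560e+5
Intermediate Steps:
A(V) = 9 (A(V) = -9*(-1) = 9)
c(O) = 1
s(R, E) = E (s(R, E) = 1*E = E)
P(x, Z) = √(Z² + x²)
P(s(-26, A(0)), 706) + 214898 = √(706² + 9²) + 214898 = √(498436 + 81) + 214898 = √498517 + 214898 = 214898 + √498517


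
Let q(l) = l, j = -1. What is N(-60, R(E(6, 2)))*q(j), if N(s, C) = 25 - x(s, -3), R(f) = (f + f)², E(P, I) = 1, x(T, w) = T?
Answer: -85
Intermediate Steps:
R(f) = 4*f² (R(f) = (2*f)² = 4*f²)
N(s, C) = 25 - s
N(-60, R(E(6, 2)))*q(j) = (25 - 1*(-60))*(-1) = (25 + 60)*(-1) = 85*(-1) = -85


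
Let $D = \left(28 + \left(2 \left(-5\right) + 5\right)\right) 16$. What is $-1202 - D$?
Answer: $-1570$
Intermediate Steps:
$D = 368$ ($D = \left(28 + \left(-10 + 5\right)\right) 16 = \left(28 - 5\right) 16 = 23 \cdot 16 = 368$)
$-1202 - D = -1202 - 368 = -1570$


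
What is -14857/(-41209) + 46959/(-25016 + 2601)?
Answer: -1602113776/923699735 ≈ -1.7345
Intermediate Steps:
-14857/(-41209) + 46959/(-25016 + 2601) = -14857*(-1/41209) + 46959/(-22415) = 14857/41209 + 46959*(-1/22415) = 14857/41209 - 46959/22415 = -1602113776/923699735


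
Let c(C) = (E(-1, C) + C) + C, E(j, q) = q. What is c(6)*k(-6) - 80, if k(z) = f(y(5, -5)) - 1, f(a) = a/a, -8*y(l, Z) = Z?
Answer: -80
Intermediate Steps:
y(l, Z) = -Z/8
f(a) = 1
k(z) = 0 (k(z) = 1 - 1 = 0)
c(C) = 3*C (c(C) = (C + C) + C = 2*C + C = 3*C)
c(6)*k(-6) - 80 = (3*6)*0 - 80 = 18*0 - 80 = 0 - 80 = -80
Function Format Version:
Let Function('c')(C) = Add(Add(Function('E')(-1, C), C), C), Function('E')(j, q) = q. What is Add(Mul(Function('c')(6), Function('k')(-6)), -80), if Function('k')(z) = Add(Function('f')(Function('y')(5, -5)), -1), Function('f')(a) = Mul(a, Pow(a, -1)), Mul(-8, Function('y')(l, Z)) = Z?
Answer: -80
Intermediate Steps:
Function('y')(l, Z) = Mul(Rational(-1, 8), Z)
Function('f')(a) = 1
Function('k')(z) = 0 (Function('k')(z) = Add(1, -1) = 0)
Function('c')(C) = Mul(3, C) (Function('c')(C) = Add(Add(C, C), C) = Add(Mul(2, C), C) = Mul(3, C))
Add(Mul(Function('c')(6), Function('k')(-6)), -80) = Add(Mul(Mul(3, 6), 0), -80) = Add(Mul(18, 0), -80) = Add(0, -80) = -80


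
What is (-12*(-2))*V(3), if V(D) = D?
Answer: 72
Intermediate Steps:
(-12*(-2))*V(3) = -12*(-2)*3 = 24*3 = 72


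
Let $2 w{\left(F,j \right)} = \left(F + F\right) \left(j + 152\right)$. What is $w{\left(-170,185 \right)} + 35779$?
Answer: $-21511$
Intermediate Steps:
$w{\left(F,j \right)} = F \left(152 + j\right)$ ($w{\left(F,j \right)} = \frac{\left(F + F\right) \left(j + 152\right)}{2} = \frac{2 F \left(152 + j\right)}{2} = F \left(152 + j\right)$)
$w{\left(-170,185 \right)} + 35779 = - 170 \left(152 + 185\right) + 35779 = \left(-170\right) 337 + 35779 = -57290 + 35779 = -21511$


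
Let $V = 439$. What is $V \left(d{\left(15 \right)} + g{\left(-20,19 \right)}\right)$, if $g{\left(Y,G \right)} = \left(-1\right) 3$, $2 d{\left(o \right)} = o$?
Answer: $\frac{3951}{2} \approx 1975.5$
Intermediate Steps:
$d{\left(o \right)} = \frac{o}{2}$
$g{\left(Y,G \right)} = -3$
$V \left(d{\left(15 \right)} + g{\left(-20,19 \right)}\right) = 439 \left(\frac{1}{2} \cdot 15 - 3\right) = 439 \left(\frac{15}{2} - 3\right) = 439 \cdot \frac{9}{2} = \frac{3951}{2}$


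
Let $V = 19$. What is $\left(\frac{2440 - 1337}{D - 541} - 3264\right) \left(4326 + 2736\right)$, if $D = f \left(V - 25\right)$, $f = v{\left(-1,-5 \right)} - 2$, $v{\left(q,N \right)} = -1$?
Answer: $- \frac{12063131850}{523} \approx -2.3065 \cdot 10^{7}$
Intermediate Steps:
$f = -3$ ($f = -1 - 2 = -3$)
$D = 18$ ($D = - 3 \left(19 - 25\right) = \left(-3\right) \left(-6\right) = 18$)
$\left(\frac{2440 - 1337}{D - 541} - 3264\right) \left(4326 + 2736\right) = \left(\frac{2440 - 1337}{18 - 541} - 3264\right) \left(4326 + 2736\right) = \left(\frac{1103}{-523} - 3264\right) 7062 = \left(1103 \left(- \frac{1}{523}\right) - 3264\right) 7062 = \left(- \frac{1103}{523} - 3264\right) 7062 = \left(- \frac{1708175}{523}\right) 7062 = - \frac{12063131850}{523}$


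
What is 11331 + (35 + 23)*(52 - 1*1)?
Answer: 14289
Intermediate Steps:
11331 + (35 + 23)*(52 - 1*1) = 11331 + 58*(52 - 1) = 11331 + 58*51 = 11331 + 2958 = 14289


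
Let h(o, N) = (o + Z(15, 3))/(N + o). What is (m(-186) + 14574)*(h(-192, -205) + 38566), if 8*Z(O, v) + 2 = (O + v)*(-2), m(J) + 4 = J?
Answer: 220231967620/397 ≈ 5.5474e+8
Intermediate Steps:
m(J) = -4 + J
Z(O, v) = -1/4 - O/4 - v/4 (Z(O, v) = -1/4 + ((O + v)*(-2))/8 = -1/4 + (-2*O - 2*v)/8 = -1/4 + (-O/4 - v/4) = -1/4 - O/4 - v/4)
h(o, N) = (-19/4 + o)/(N + o) (h(o, N) = (o + (-1/4 - 1/4*15 - 1/4*3))/(N + o) = (o + (-1/4 - 15/4 - 3/4))/(N + o) = (o - 19/4)/(N + o) = (-19/4 + o)/(N + o))
(m(-186) + 14574)*(h(-192, -205) + 38566) = ((-4 - 186) + 14574)*((-19/4 - 192)/(-205 - 192) + 38566) = (-190 + 14574)*(-787/4/(-397) + 38566) = 14384*(-1/397*(-787/4) + 38566) = 14384*(787/1588 + 38566) = 14384*(61243595/1588) = 220231967620/397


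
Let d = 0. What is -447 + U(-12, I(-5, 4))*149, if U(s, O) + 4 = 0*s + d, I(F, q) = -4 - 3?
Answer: -1043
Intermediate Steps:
I(F, q) = -7
U(s, O) = -4 (U(s, O) = -4 + (0*s + 0) = -4 + (0 + 0) = -4 + 0 = -4)
-447 + U(-12, I(-5, 4))*149 = -447 - 4*149 = -447 - 596 = -1043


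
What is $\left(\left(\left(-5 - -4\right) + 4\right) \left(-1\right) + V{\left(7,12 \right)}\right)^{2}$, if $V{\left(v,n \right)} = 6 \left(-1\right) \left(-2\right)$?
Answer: $81$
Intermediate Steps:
$V{\left(v,n \right)} = 12$ ($V{\left(v,n \right)} = \left(-6\right) \left(-2\right) = 12$)
$\left(\left(\left(-5 - -4\right) + 4\right) \left(-1\right) + V{\left(7,12 \right)}\right)^{2} = \left(\left(\left(-5 - -4\right) + 4\right) \left(-1\right) + 12\right)^{2} = \left(\left(\left(-5 + 4\right) + 4\right) \left(-1\right) + 12\right)^{2} = \left(\left(-1 + 4\right) \left(-1\right) + 12\right)^{2} = \left(3 \left(-1\right) + 12\right)^{2} = \left(-3 + 12\right)^{2} = 9^{2} = 81$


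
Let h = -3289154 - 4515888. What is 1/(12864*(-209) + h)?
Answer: -1/10493618 ≈ -9.5296e-8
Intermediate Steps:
h = -7805042
1/(12864*(-209) + h) = 1/(12864*(-209) - 7805042) = 1/(-2688576 - 7805042) = 1/(-10493618) = -1/10493618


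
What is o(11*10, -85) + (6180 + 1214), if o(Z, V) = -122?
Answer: 7272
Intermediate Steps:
o(11*10, -85) + (6180 + 1214) = -122 + (6180 + 1214) = -122 + 7394 = 7272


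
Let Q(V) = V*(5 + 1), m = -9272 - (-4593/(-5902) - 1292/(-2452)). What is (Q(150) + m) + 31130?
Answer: 82332038053/3617926 ≈ 22757.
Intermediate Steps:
m = -33550131727/3617926 (m = -9272 - (-4593*(-1/5902) - 1292*(-1/2452)) = -9272 - (4593/5902 + 323/613) = -9272 - 1*4721855/3617926 = -9272 - 4721855/3617926 = -33550131727/3617926 ≈ -9273.3)
Q(V) = 6*V (Q(V) = V*6 = 6*V)
(Q(150) + m) + 31130 = (6*150 - 33550131727/3617926) + 31130 = (900 - 33550131727/3617926) + 31130 = -30293998327/3617926 + 31130 = 82332038053/3617926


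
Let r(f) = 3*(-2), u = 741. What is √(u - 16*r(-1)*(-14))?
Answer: 3*I*√67 ≈ 24.556*I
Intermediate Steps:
r(f) = -6
√(u - 16*r(-1)*(-14)) = √(741 - 16*(-6)*(-14)) = √(741 + 96*(-14)) = √(741 - 1344) = √(-603) = 3*I*√67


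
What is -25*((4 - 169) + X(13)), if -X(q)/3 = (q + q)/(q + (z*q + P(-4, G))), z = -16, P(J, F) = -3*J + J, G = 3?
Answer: 769425/187 ≈ 4114.6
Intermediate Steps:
P(J, F) = -2*J
X(q) = -6*q/(8 - 15*q) (X(q) = -3*(q + q)/(q + (-16*q - 2*(-4))) = -3*2*q/(q + (-16*q + 8)) = -3*2*q/(q + (8 - 16*q)) = -3*2*q/(8 - 15*q) = -6*q/(8 - 15*q))
-25*((4 - 169) + X(13)) = -25*((4 - 169) + 6*13/(-8 + 15*13)) = -25*(-165 + 6*13/(-8 + 195)) = -25*(-165 + 6*13/187) = -25*(-165 + 6*13*(1/187)) = -25*(-165 + 78/187) = -25*(-30777/187) = 769425/187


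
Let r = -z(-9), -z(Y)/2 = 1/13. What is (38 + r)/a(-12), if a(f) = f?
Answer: -124/39 ≈ -3.1795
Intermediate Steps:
z(Y) = -2/13
r = 2/13 (r = -1*(-2/13) = 2/13 ≈ 0.15385)
(38 + r)/a(-12) = (38 + 2/13)/(-12) = -1/12*496/13 = -124/39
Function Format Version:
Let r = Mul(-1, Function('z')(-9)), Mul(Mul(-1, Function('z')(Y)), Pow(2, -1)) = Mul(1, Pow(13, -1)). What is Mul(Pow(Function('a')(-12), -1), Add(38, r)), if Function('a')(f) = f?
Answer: Rational(-124, 39) ≈ -3.1795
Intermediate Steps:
Function('z')(Y) = Rational(-2, 13) (Function('z')(Y) = Mul(-2, Mul(1, Pow(13, -1))) = Mul(-2, Mul(1, Rational(1, 13))) = Mul(-2, Rational(1, 13)) = Rational(-2, 13))
r = Rational(2, 13) (r = Mul(-1, Rational(-2, 13)) = Rational(2, 13) ≈ 0.15385)
Mul(Pow(Function('a')(-12), -1), Add(38, r)) = Mul(Pow(-12, -1), Add(38, Rational(2, 13))) = Mul(Rational(-1, 12), Rational(496, 13)) = Rational(-124, 39)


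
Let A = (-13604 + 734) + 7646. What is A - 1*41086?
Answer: -46310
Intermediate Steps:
A = -5224 (A = -12870 + 7646 = -5224)
A - 1*41086 = -5224 - 1*41086 = -5224 - 41086 = -46310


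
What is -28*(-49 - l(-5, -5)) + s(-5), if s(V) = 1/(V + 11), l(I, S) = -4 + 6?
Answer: 8569/6 ≈ 1428.2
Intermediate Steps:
l(I, S) = 2
s(V) = 1/(11 + V)
-28*(-49 - l(-5, -5)) + s(-5) = -28*(-49 - 1*2) + 1/(11 - 5) = -28*(-49 - 2) + 1/6 = -28*(-51) + ⅙ = 1428 + ⅙ = 8569/6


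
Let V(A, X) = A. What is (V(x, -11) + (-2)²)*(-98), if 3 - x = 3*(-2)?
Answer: -1274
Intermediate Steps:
x = 9 (x = 3 - 3*(-2) = 3 - 1*(-6) = 3 + 6 = 9)
(V(x, -11) + (-2)²)*(-98) = (9 + (-2)²)*(-98) = (9 + 4)*(-98) = 13*(-98) = -1274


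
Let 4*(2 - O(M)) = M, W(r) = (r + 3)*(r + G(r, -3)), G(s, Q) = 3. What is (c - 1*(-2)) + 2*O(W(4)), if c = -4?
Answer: -45/2 ≈ -22.500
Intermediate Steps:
W(r) = (3 + r)² (W(r) = (r + 3)*(r + 3) = (3 + r)*(3 + r) = (3 + r)²)
O(M) = 2 - M/4
(c - 1*(-2)) + 2*O(W(4)) = (-4 - 1*(-2)) + 2*(2 - (9 + 4² + 6*4)/4) = (-4 + 2) + 2*(2 - (9 + 16 + 24)/4) = -2 + 2*(2 - ¼*49) = -2 + 2*(2 - 49/4) = -2 + 2*(-41/4) = -2 - 41/2 = -45/2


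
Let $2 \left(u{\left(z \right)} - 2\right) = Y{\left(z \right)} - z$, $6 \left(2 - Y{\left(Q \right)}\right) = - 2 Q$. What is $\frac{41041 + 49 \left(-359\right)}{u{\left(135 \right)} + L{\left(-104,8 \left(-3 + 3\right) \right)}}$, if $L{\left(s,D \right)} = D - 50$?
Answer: $- \frac{11725}{46} \approx -254.89$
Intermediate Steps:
$Y{\left(Q \right)} = 2 + \frac{Q}{3}$ ($Y{\left(Q \right)} = 2 - \frac{\left(-2\right) Q}{6} = 2 + \frac{Q}{3}$)
$L{\left(s,D \right)} = -50 + D$
$u{\left(z \right)} = 3 - \frac{z}{3}$ ($u{\left(z \right)} = 2 + \frac{\left(2 + \frac{z}{3}\right) - z}{2} = 2 + \frac{2 - \frac{2 z}{3}}{2} = 2 - \left(-1 + \frac{z}{3}\right) = 3 - \frac{z}{3}$)
$\frac{41041 + 49 \left(-359\right)}{u{\left(135 \right)} + L{\left(-104,8 \left(-3 + 3\right) \right)}} = \frac{41041 + 49 \left(-359\right)}{\left(3 - 45\right) - \left(50 - 8 \left(-3 + 3\right)\right)} = \frac{41041 - 17591}{\left(3 - 45\right) + \left(-50 + 8 \cdot 0\right)} = \frac{23450}{-42 + \left(-50 + 0\right)} = \frac{23450}{-42 - 50} = \frac{23450}{-92} = 23450 \left(- \frac{1}{92}\right) = - \frac{11725}{46}$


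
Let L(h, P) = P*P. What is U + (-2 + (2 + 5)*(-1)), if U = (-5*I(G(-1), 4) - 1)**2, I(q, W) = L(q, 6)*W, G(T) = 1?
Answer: 519832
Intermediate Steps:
L(h, P) = P**2
I(q, W) = 36*W (I(q, W) = 6**2*W = 36*W)
U = 519841 (U = (-180*4 - 1)**2 = (-5*144 - 1)**2 = (-720 - 1)**2 = (-721)**2 = 519841)
U + (-2 + (2 + 5)*(-1)) = 519841 + (-2 + (2 + 5)*(-1)) = 519841 + (-2 + 7*(-1)) = 519841 + (-2 - 7) = 519841 - 9 = 519832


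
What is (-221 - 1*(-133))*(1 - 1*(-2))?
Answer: -264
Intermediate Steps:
(-221 - 1*(-133))*(1 - 1*(-2)) = (-221 + 133)*(1 + 2) = -88*3 = -264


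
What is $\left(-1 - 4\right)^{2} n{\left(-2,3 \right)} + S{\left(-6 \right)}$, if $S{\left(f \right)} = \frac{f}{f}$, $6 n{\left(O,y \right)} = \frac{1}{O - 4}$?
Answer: $\frac{11}{36} \approx 0.30556$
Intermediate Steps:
$n{\left(O,y \right)} = \frac{1}{6 \left(-4 + O\right)}$ ($n{\left(O,y \right)} = \frac{1}{6 \left(O - 4\right)} = \frac{1}{6 \left(-4 + O\right)}$)
$S{\left(f \right)} = 1$
$\left(-1 - 4\right)^{2} n{\left(-2,3 \right)} + S{\left(-6 \right)} = \left(-1 - 4\right)^{2} \frac{1}{6 \left(-4 - 2\right)} + 1 = \left(-5\right)^{2} \frac{1}{6 \left(-6\right)} + 1 = 25 \cdot \frac{1}{6} \left(- \frac{1}{6}\right) + 1 = 25 \left(- \frac{1}{36}\right) + 1 = - \frac{25}{36} + 1 = \frac{11}{36}$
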